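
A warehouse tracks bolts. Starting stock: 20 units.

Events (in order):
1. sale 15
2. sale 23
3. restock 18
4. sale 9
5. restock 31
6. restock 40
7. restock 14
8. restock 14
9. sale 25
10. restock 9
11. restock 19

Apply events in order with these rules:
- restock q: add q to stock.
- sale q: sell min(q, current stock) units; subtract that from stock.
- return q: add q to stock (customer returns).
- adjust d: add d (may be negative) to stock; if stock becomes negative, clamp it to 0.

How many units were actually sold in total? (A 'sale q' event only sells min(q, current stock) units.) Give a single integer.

Answer: 54

Derivation:
Processing events:
Start: stock = 20
  Event 1 (sale 15): sell min(15,20)=15. stock: 20 - 15 = 5. total_sold = 15
  Event 2 (sale 23): sell min(23,5)=5. stock: 5 - 5 = 0. total_sold = 20
  Event 3 (restock 18): 0 + 18 = 18
  Event 4 (sale 9): sell min(9,18)=9. stock: 18 - 9 = 9. total_sold = 29
  Event 5 (restock 31): 9 + 31 = 40
  Event 6 (restock 40): 40 + 40 = 80
  Event 7 (restock 14): 80 + 14 = 94
  Event 8 (restock 14): 94 + 14 = 108
  Event 9 (sale 25): sell min(25,108)=25. stock: 108 - 25 = 83. total_sold = 54
  Event 10 (restock 9): 83 + 9 = 92
  Event 11 (restock 19): 92 + 19 = 111
Final: stock = 111, total_sold = 54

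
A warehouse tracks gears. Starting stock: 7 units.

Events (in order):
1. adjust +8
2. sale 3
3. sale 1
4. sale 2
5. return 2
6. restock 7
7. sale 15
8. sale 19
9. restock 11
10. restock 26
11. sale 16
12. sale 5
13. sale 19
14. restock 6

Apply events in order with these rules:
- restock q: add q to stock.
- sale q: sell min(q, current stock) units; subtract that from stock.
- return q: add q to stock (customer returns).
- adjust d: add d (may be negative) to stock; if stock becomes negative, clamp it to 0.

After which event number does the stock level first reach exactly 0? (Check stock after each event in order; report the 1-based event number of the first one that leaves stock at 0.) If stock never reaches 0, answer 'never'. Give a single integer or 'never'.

Processing events:
Start: stock = 7
  Event 1 (adjust +8): 7 + 8 = 15
  Event 2 (sale 3): sell min(3,15)=3. stock: 15 - 3 = 12. total_sold = 3
  Event 3 (sale 1): sell min(1,12)=1. stock: 12 - 1 = 11. total_sold = 4
  Event 4 (sale 2): sell min(2,11)=2. stock: 11 - 2 = 9. total_sold = 6
  Event 5 (return 2): 9 + 2 = 11
  Event 6 (restock 7): 11 + 7 = 18
  Event 7 (sale 15): sell min(15,18)=15. stock: 18 - 15 = 3. total_sold = 21
  Event 8 (sale 19): sell min(19,3)=3. stock: 3 - 3 = 0. total_sold = 24
  Event 9 (restock 11): 0 + 11 = 11
  Event 10 (restock 26): 11 + 26 = 37
  Event 11 (sale 16): sell min(16,37)=16. stock: 37 - 16 = 21. total_sold = 40
  Event 12 (sale 5): sell min(5,21)=5. stock: 21 - 5 = 16. total_sold = 45
  Event 13 (sale 19): sell min(19,16)=16. stock: 16 - 16 = 0. total_sold = 61
  Event 14 (restock 6): 0 + 6 = 6
Final: stock = 6, total_sold = 61

First zero at event 8.

Answer: 8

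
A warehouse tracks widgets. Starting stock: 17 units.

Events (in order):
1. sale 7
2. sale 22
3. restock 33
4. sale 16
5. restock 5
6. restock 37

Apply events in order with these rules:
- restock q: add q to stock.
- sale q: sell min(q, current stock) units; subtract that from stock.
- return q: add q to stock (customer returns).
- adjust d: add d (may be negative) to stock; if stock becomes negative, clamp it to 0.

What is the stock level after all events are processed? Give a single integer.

Processing events:
Start: stock = 17
  Event 1 (sale 7): sell min(7,17)=7. stock: 17 - 7 = 10. total_sold = 7
  Event 2 (sale 22): sell min(22,10)=10. stock: 10 - 10 = 0. total_sold = 17
  Event 3 (restock 33): 0 + 33 = 33
  Event 4 (sale 16): sell min(16,33)=16. stock: 33 - 16 = 17. total_sold = 33
  Event 5 (restock 5): 17 + 5 = 22
  Event 6 (restock 37): 22 + 37 = 59
Final: stock = 59, total_sold = 33

Answer: 59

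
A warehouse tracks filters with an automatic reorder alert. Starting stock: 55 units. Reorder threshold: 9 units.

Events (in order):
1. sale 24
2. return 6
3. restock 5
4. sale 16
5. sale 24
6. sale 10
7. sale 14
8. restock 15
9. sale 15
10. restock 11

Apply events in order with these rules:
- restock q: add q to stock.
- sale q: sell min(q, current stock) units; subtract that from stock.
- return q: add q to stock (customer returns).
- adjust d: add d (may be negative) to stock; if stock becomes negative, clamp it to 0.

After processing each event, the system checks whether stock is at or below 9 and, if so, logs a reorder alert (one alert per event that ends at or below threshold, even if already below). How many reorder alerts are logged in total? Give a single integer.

Processing events:
Start: stock = 55
  Event 1 (sale 24): sell min(24,55)=24. stock: 55 - 24 = 31. total_sold = 24
  Event 2 (return 6): 31 + 6 = 37
  Event 3 (restock 5): 37 + 5 = 42
  Event 4 (sale 16): sell min(16,42)=16. stock: 42 - 16 = 26. total_sold = 40
  Event 5 (sale 24): sell min(24,26)=24. stock: 26 - 24 = 2. total_sold = 64
  Event 6 (sale 10): sell min(10,2)=2. stock: 2 - 2 = 0. total_sold = 66
  Event 7 (sale 14): sell min(14,0)=0. stock: 0 - 0 = 0. total_sold = 66
  Event 8 (restock 15): 0 + 15 = 15
  Event 9 (sale 15): sell min(15,15)=15. stock: 15 - 15 = 0. total_sold = 81
  Event 10 (restock 11): 0 + 11 = 11
Final: stock = 11, total_sold = 81

Checking against threshold 9:
  After event 1: stock=31 > 9
  After event 2: stock=37 > 9
  After event 3: stock=42 > 9
  After event 4: stock=26 > 9
  After event 5: stock=2 <= 9 -> ALERT
  After event 6: stock=0 <= 9 -> ALERT
  After event 7: stock=0 <= 9 -> ALERT
  After event 8: stock=15 > 9
  After event 9: stock=0 <= 9 -> ALERT
  After event 10: stock=11 > 9
Alert events: [5, 6, 7, 9]. Count = 4

Answer: 4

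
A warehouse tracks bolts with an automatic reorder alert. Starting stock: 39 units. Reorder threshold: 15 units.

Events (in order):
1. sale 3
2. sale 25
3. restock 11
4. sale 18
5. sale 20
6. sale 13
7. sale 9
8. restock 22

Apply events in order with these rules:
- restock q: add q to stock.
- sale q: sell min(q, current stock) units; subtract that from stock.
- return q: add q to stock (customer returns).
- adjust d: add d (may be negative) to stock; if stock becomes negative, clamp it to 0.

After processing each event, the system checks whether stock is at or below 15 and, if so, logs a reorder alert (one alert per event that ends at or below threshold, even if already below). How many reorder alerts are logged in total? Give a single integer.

Answer: 5

Derivation:
Processing events:
Start: stock = 39
  Event 1 (sale 3): sell min(3,39)=3. stock: 39 - 3 = 36. total_sold = 3
  Event 2 (sale 25): sell min(25,36)=25. stock: 36 - 25 = 11. total_sold = 28
  Event 3 (restock 11): 11 + 11 = 22
  Event 4 (sale 18): sell min(18,22)=18. stock: 22 - 18 = 4. total_sold = 46
  Event 5 (sale 20): sell min(20,4)=4. stock: 4 - 4 = 0. total_sold = 50
  Event 6 (sale 13): sell min(13,0)=0. stock: 0 - 0 = 0. total_sold = 50
  Event 7 (sale 9): sell min(9,0)=0. stock: 0 - 0 = 0. total_sold = 50
  Event 8 (restock 22): 0 + 22 = 22
Final: stock = 22, total_sold = 50

Checking against threshold 15:
  After event 1: stock=36 > 15
  After event 2: stock=11 <= 15 -> ALERT
  After event 3: stock=22 > 15
  After event 4: stock=4 <= 15 -> ALERT
  After event 5: stock=0 <= 15 -> ALERT
  After event 6: stock=0 <= 15 -> ALERT
  After event 7: stock=0 <= 15 -> ALERT
  After event 8: stock=22 > 15
Alert events: [2, 4, 5, 6, 7]. Count = 5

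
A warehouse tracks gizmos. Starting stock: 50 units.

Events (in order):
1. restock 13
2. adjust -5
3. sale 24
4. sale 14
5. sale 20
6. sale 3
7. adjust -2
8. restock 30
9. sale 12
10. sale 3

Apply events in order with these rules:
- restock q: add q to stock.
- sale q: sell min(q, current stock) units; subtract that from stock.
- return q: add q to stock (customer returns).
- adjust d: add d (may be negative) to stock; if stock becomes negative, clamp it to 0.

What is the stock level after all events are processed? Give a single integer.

Processing events:
Start: stock = 50
  Event 1 (restock 13): 50 + 13 = 63
  Event 2 (adjust -5): 63 + -5 = 58
  Event 3 (sale 24): sell min(24,58)=24. stock: 58 - 24 = 34. total_sold = 24
  Event 4 (sale 14): sell min(14,34)=14. stock: 34 - 14 = 20. total_sold = 38
  Event 5 (sale 20): sell min(20,20)=20. stock: 20 - 20 = 0. total_sold = 58
  Event 6 (sale 3): sell min(3,0)=0. stock: 0 - 0 = 0. total_sold = 58
  Event 7 (adjust -2): 0 + -2 = 0 (clamped to 0)
  Event 8 (restock 30): 0 + 30 = 30
  Event 9 (sale 12): sell min(12,30)=12. stock: 30 - 12 = 18. total_sold = 70
  Event 10 (sale 3): sell min(3,18)=3. stock: 18 - 3 = 15. total_sold = 73
Final: stock = 15, total_sold = 73

Answer: 15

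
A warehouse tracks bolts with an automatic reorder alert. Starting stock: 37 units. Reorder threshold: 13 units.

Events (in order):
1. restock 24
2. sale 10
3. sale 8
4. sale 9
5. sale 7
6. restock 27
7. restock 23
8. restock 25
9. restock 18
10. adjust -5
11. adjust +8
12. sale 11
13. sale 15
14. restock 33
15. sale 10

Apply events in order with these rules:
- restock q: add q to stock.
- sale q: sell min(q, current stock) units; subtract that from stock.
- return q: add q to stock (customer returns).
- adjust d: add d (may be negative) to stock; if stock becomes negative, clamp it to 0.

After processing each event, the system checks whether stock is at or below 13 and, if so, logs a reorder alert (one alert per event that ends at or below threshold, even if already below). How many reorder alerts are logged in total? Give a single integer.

Answer: 0

Derivation:
Processing events:
Start: stock = 37
  Event 1 (restock 24): 37 + 24 = 61
  Event 2 (sale 10): sell min(10,61)=10. stock: 61 - 10 = 51. total_sold = 10
  Event 3 (sale 8): sell min(8,51)=8. stock: 51 - 8 = 43. total_sold = 18
  Event 4 (sale 9): sell min(9,43)=9. stock: 43 - 9 = 34. total_sold = 27
  Event 5 (sale 7): sell min(7,34)=7. stock: 34 - 7 = 27. total_sold = 34
  Event 6 (restock 27): 27 + 27 = 54
  Event 7 (restock 23): 54 + 23 = 77
  Event 8 (restock 25): 77 + 25 = 102
  Event 9 (restock 18): 102 + 18 = 120
  Event 10 (adjust -5): 120 + -5 = 115
  Event 11 (adjust +8): 115 + 8 = 123
  Event 12 (sale 11): sell min(11,123)=11. stock: 123 - 11 = 112. total_sold = 45
  Event 13 (sale 15): sell min(15,112)=15. stock: 112 - 15 = 97. total_sold = 60
  Event 14 (restock 33): 97 + 33 = 130
  Event 15 (sale 10): sell min(10,130)=10. stock: 130 - 10 = 120. total_sold = 70
Final: stock = 120, total_sold = 70

Checking against threshold 13:
  After event 1: stock=61 > 13
  After event 2: stock=51 > 13
  After event 3: stock=43 > 13
  After event 4: stock=34 > 13
  After event 5: stock=27 > 13
  After event 6: stock=54 > 13
  After event 7: stock=77 > 13
  After event 8: stock=102 > 13
  After event 9: stock=120 > 13
  After event 10: stock=115 > 13
  After event 11: stock=123 > 13
  After event 12: stock=112 > 13
  After event 13: stock=97 > 13
  After event 14: stock=130 > 13
  After event 15: stock=120 > 13
Alert events: []. Count = 0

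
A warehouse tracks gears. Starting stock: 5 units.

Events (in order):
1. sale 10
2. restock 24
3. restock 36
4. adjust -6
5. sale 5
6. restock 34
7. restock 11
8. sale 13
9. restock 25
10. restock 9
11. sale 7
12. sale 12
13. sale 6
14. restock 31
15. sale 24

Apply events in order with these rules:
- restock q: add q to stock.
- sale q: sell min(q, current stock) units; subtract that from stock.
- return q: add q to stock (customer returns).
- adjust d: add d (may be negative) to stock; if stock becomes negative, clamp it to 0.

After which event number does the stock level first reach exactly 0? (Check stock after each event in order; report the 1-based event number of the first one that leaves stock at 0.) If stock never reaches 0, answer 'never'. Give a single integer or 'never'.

Processing events:
Start: stock = 5
  Event 1 (sale 10): sell min(10,5)=5. stock: 5 - 5 = 0. total_sold = 5
  Event 2 (restock 24): 0 + 24 = 24
  Event 3 (restock 36): 24 + 36 = 60
  Event 4 (adjust -6): 60 + -6 = 54
  Event 5 (sale 5): sell min(5,54)=5. stock: 54 - 5 = 49. total_sold = 10
  Event 6 (restock 34): 49 + 34 = 83
  Event 7 (restock 11): 83 + 11 = 94
  Event 8 (sale 13): sell min(13,94)=13. stock: 94 - 13 = 81. total_sold = 23
  Event 9 (restock 25): 81 + 25 = 106
  Event 10 (restock 9): 106 + 9 = 115
  Event 11 (sale 7): sell min(7,115)=7. stock: 115 - 7 = 108. total_sold = 30
  Event 12 (sale 12): sell min(12,108)=12. stock: 108 - 12 = 96. total_sold = 42
  Event 13 (sale 6): sell min(6,96)=6. stock: 96 - 6 = 90. total_sold = 48
  Event 14 (restock 31): 90 + 31 = 121
  Event 15 (sale 24): sell min(24,121)=24. stock: 121 - 24 = 97. total_sold = 72
Final: stock = 97, total_sold = 72

First zero at event 1.

Answer: 1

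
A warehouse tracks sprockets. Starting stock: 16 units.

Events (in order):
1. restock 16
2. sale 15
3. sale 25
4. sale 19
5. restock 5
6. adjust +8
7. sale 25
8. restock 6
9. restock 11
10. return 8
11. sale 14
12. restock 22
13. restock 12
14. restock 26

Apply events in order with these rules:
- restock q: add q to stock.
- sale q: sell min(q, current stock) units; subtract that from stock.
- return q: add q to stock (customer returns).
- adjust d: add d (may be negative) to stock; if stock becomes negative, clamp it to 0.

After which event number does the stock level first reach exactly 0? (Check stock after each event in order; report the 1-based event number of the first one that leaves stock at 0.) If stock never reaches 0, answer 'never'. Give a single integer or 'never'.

Answer: 3

Derivation:
Processing events:
Start: stock = 16
  Event 1 (restock 16): 16 + 16 = 32
  Event 2 (sale 15): sell min(15,32)=15. stock: 32 - 15 = 17. total_sold = 15
  Event 3 (sale 25): sell min(25,17)=17. stock: 17 - 17 = 0. total_sold = 32
  Event 4 (sale 19): sell min(19,0)=0. stock: 0 - 0 = 0. total_sold = 32
  Event 5 (restock 5): 0 + 5 = 5
  Event 6 (adjust +8): 5 + 8 = 13
  Event 7 (sale 25): sell min(25,13)=13. stock: 13 - 13 = 0. total_sold = 45
  Event 8 (restock 6): 0 + 6 = 6
  Event 9 (restock 11): 6 + 11 = 17
  Event 10 (return 8): 17 + 8 = 25
  Event 11 (sale 14): sell min(14,25)=14. stock: 25 - 14 = 11. total_sold = 59
  Event 12 (restock 22): 11 + 22 = 33
  Event 13 (restock 12): 33 + 12 = 45
  Event 14 (restock 26): 45 + 26 = 71
Final: stock = 71, total_sold = 59

First zero at event 3.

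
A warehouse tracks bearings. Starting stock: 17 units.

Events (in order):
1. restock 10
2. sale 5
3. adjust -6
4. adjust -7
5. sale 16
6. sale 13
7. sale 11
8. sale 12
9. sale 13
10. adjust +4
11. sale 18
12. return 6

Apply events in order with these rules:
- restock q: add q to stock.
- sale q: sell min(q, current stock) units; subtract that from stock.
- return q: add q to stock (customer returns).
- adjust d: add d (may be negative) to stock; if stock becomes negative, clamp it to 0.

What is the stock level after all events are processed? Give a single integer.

Processing events:
Start: stock = 17
  Event 1 (restock 10): 17 + 10 = 27
  Event 2 (sale 5): sell min(5,27)=5. stock: 27 - 5 = 22. total_sold = 5
  Event 3 (adjust -6): 22 + -6 = 16
  Event 4 (adjust -7): 16 + -7 = 9
  Event 5 (sale 16): sell min(16,9)=9. stock: 9 - 9 = 0. total_sold = 14
  Event 6 (sale 13): sell min(13,0)=0. stock: 0 - 0 = 0. total_sold = 14
  Event 7 (sale 11): sell min(11,0)=0. stock: 0 - 0 = 0. total_sold = 14
  Event 8 (sale 12): sell min(12,0)=0. stock: 0 - 0 = 0. total_sold = 14
  Event 9 (sale 13): sell min(13,0)=0. stock: 0 - 0 = 0. total_sold = 14
  Event 10 (adjust +4): 0 + 4 = 4
  Event 11 (sale 18): sell min(18,4)=4. stock: 4 - 4 = 0. total_sold = 18
  Event 12 (return 6): 0 + 6 = 6
Final: stock = 6, total_sold = 18

Answer: 6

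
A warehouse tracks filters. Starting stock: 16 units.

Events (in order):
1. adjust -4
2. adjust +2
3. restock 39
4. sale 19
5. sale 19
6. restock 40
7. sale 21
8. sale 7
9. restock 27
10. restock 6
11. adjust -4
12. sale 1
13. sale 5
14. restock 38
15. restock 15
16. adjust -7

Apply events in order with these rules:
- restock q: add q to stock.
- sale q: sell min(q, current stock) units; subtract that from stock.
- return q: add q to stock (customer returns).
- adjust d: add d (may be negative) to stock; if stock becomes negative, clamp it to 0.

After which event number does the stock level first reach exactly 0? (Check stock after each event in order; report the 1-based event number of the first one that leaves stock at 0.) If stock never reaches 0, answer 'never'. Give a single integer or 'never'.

Answer: never

Derivation:
Processing events:
Start: stock = 16
  Event 1 (adjust -4): 16 + -4 = 12
  Event 2 (adjust +2): 12 + 2 = 14
  Event 3 (restock 39): 14 + 39 = 53
  Event 4 (sale 19): sell min(19,53)=19. stock: 53 - 19 = 34. total_sold = 19
  Event 5 (sale 19): sell min(19,34)=19. stock: 34 - 19 = 15. total_sold = 38
  Event 6 (restock 40): 15 + 40 = 55
  Event 7 (sale 21): sell min(21,55)=21. stock: 55 - 21 = 34. total_sold = 59
  Event 8 (sale 7): sell min(7,34)=7. stock: 34 - 7 = 27. total_sold = 66
  Event 9 (restock 27): 27 + 27 = 54
  Event 10 (restock 6): 54 + 6 = 60
  Event 11 (adjust -4): 60 + -4 = 56
  Event 12 (sale 1): sell min(1,56)=1. stock: 56 - 1 = 55. total_sold = 67
  Event 13 (sale 5): sell min(5,55)=5. stock: 55 - 5 = 50. total_sold = 72
  Event 14 (restock 38): 50 + 38 = 88
  Event 15 (restock 15): 88 + 15 = 103
  Event 16 (adjust -7): 103 + -7 = 96
Final: stock = 96, total_sold = 72

Stock never reaches 0.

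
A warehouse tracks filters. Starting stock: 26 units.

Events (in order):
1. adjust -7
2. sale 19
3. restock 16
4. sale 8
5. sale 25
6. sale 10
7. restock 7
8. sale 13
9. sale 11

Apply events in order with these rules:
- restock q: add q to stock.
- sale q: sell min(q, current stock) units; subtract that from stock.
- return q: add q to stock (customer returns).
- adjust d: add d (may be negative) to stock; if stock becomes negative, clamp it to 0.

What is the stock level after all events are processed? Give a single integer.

Processing events:
Start: stock = 26
  Event 1 (adjust -7): 26 + -7 = 19
  Event 2 (sale 19): sell min(19,19)=19. stock: 19 - 19 = 0. total_sold = 19
  Event 3 (restock 16): 0 + 16 = 16
  Event 4 (sale 8): sell min(8,16)=8. stock: 16 - 8 = 8. total_sold = 27
  Event 5 (sale 25): sell min(25,8)=8. stock: 8 - 8 = 0. total_sold = 35
  Event 6 (sale 10): sell min(10,0)=0. stock: 0 - 0 = 0. total_sold = 35
  Event 7 (restock 7): 0 + 7 = 7
  Event 8 (sale 13): sell min(13,7)=7. stock: 7 - 7 = 0. total_sold = 42
  Event 9 (sale 11): sell min(11,0)=0. stock: 0 - 0 = 0. total_sold = 42
Final: stock = 0, total_sold = 42

Answer: 0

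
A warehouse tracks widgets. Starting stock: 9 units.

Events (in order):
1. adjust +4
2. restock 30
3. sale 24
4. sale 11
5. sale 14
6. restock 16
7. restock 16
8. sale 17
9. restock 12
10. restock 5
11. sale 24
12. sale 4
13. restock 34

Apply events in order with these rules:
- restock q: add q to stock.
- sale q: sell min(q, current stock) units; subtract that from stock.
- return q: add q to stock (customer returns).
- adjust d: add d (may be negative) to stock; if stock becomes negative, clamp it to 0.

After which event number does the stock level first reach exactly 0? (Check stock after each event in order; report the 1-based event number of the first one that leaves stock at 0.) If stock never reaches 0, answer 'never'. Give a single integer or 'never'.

Processing events:
Start: stock = 9
  Event 1 (adjust +4): 9 + 4 = 13
  Event 2 (restock 30): 13 + 30 = 43
  Event 3 (sale 24): sell min(24,43)=24. stock: 43 - 24 = 19. total_sold = 24
  Event 4 (sale 11): sell min(11,19)=11. stock: 19 - 11 = 8. total_sold = 35
  Event 5 (sale 14): sell min(14,8)=8. stock: 8 - 8 = 0. total_sold = 43
  Event 6 (restock 16): 0 + 16 = 16
  Event 7 (restock 16): 16 + 16 = 32
  Event 8 (sale 17): sell min(17,32)=17. stock: 32 - 17 = 15. total_sold = 60
  Event 9 (restock 12): 15 + 12 = 27
  Event 10 (restock 5): 27 + 5 = 32
  Event 11 (sale 24): sell min(24,32)=24. stock: 32 - 24 = 8. total_sold = 84
  Event 12 (sale 4): sell min(4,8)=4. stock: 8 - 4 = 4. total_sold = 88
  Event 13 (restock 34): 4 + 34 = 38
Final: stock = 38, total_sold = 88

First zero at event 5.

Answer: 5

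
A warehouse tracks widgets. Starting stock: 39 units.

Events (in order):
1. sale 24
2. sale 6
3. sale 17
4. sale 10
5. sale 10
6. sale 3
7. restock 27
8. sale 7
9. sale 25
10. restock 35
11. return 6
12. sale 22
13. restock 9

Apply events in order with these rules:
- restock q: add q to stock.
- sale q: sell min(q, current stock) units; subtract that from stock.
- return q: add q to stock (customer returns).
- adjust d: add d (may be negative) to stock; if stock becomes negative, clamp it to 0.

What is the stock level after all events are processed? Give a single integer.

Processing events:
Start: stock = 39
  Event 1 (sale 24): sell min(24,39)=24. stock: 39 - 24 = 15. total_sold = 24
  Event 2 (sale 6): sell min(6,15)=6. stock: 15 - 6 = 9. total_sold = 30
  Event 3 (sale 17): sell min(17,9)=9. stock: 9 - 9 = 0. total_sold = 39
  Event 4 (sale 10): sell min(10,0)=0. stock: 0 - 0 = 0. total_sold = 39
  Event 5 (sale 10): sell min(10,0)=0. stock: 0 - 0 = 0. total_sold = 39
  Event 6 (sale 3): sell min(3,0)=0. stock: 0 - 0 = 0. total_sold = 39
  Event 7 (restock 27): 0 + 27 = 27
  Event 8 (sale 7): sell min(7,27)=7. stock: 27 - 7 = 20. total_sold = 46
  Event 9 (sale 25): sell min(25,20)=20. stock: 20 - 20 = 0. total_sold = 66
  Event 10 (restock 35): 0 + 35 = 35
  Event 11 (return 6): 35 + 6 = 41
  Event 12 (sale 22): sell min(22,41)=22. stock: 41 - 22 = 19. total_sold = 88
  Event 13 (restock 9): 19 + 9 = 28
Final: stock = 28, total_sold = 88

Answer: 28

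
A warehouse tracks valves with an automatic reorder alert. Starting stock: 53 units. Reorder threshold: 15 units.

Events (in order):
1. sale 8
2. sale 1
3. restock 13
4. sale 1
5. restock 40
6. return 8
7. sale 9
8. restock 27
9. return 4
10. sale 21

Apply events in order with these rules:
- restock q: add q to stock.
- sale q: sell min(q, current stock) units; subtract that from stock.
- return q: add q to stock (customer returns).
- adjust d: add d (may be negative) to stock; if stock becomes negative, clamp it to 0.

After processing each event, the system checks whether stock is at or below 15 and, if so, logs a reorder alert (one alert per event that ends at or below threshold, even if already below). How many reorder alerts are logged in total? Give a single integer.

Answer: 0

Derivation:
Processing events:
Start: stock = 53
  Event 1 (sale 8): sell min(8,53)=8. stock: 53 - 8 = 45. total_sold = 8
  Event 2 (sale 1): sell min(1,45)=1. stock: 45 - 1 = 44. total_sold = 9
  Event 3 (restock 13): 44 + 13 = 57
  Event 4 (sale 1): sell min(1,57)=1. stock: 57 - 1 = 56. total_sold = 10
  Event 5 (restock 40): 56 + 40 = 96
  Event 6 (return 8): 96 + 8 = 104
  Event 7 (sale 9): sell min(9,104)=9. stock: 104 - 9 = 95. total_sold = 19
  Event 8 (restock 27): 95 + 27 = 122
  Event 9 (return 4): 122 + 4 = 126
  Event 10 (sale 21): sell min(21,126)=21. stock: 126 - 21 = 105. total_sold = 40
Final: stock = 105, total_sold = 40

Checking against threshold 15:
  After event 1: stock=45 > 15
  After event 2: stock=44 > 15
  After event 3: stock=57 > 15
  After event 4: stock=56 > 15
  After event 5: stock=96 > 15
  After event 6: stock=104 > 15
  After event 7: stock=95 > 15
  After event 8: stock=122 > 15
  After event 9: stock=126 > 15
  After event 10: stock=105 > 15
Alert events: []. Count = 0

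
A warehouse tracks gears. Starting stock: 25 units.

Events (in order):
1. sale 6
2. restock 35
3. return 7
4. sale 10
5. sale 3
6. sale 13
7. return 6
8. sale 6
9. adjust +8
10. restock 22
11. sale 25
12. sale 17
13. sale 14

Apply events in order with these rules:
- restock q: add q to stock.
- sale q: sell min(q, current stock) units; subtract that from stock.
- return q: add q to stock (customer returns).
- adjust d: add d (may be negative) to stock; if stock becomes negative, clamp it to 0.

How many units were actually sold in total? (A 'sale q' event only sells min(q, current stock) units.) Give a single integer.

Processing events:
Start: stock = 25
  Event 1 (sale 6): sell min(6,25)=6. stock: 25 - 6 = 19. total_sold = 6
  Event 2 (restock 35): 19 + 35 = 54
  Event 3 (return 7): 54 + 7 = 61
  Event 4 (sale 10): sell min(10,61)=10. stock: 61 - 10 = 51. total_sold = 16
  Event 5 (sale 3): sell min(3,51)=3. stock: 51 - 3 = 48. total_sold = 19
  Event 6 (sale 13): sell min(13,48)=13. stock: 48 - 13 = 35. total_sold = 32
  Event 7 (return 6): 35 + 6 = 41
  Event 8 (sale 6): sell min(6,41)=6. stock: 41 - 6 = 35. total_sold = 38
  Event 9 (adjust +8): 35 + 8 = 43
  Event 10 (restock 22): 43 + 22 = 65
  Event 11 (sale 25): sell min(25,65)=25. stock: 65 - 25 = 40. total_sold = 63
  Event 12 (sale 17): sell min(17,40)=17. stock: 40 - 17 = 23. total_sold = 80
  Event 13 (sale 14): sell min(14,23)=14. stock: 23 - 14 = 9. total_sold = 94
Final: stock = 9, total_sold = 94

Answer: 94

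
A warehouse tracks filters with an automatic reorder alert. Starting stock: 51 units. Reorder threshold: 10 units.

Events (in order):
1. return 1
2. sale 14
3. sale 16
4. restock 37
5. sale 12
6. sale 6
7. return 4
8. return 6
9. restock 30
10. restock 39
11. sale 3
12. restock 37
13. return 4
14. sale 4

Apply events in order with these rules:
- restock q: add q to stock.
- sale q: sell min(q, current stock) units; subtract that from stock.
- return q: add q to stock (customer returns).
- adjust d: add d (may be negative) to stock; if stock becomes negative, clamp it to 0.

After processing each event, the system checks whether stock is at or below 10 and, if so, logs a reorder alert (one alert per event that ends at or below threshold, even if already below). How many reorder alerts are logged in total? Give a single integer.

Processing events:
Start: stock = 51
  Event 1 (return 1): 51 + 1 = 52
  Event 2 (sale 14): sell min(14,52)=14. stock: 52 - 14 = 38. total_sold = 14
  Event 3 (sale 16): sell min(16,38)=16. stock: 38 - 16 = 22. total_sold = 30
  Event 4 (restock 37): 22 + 37 = 59
  Event 5 (sale 12): sell min(12,59)=12. stock: 59 - 12 = 47. total_sold = 42
  Event 6 (sale 6): sell min(6,47)=6. stock: 47 - 6 = 41. total_sold = 48
  Event 7 (return 4): 41 + 4 = 45
  Event 8 (return 6): 45 + 6 = 51
  Event 9 (restock 30): 51 + 30 = 81
  Event 10 (restock 39): 81 + 39 = 120
  Event 11 (sale 3): sell min(3,120)=3. stock: 120 - 3 = 117. total_sold = 51
  Event 12 (restock 37): 117 + 37 = 154
  Event 13 (return 4): 154 + 4 = 158
  Event 14 (sale 4): sell min(4,158)=4. stock: 158 - 4 = 154. total_sold = 55
Final: stock = 154, total_sold = 55

Checking against threshold 10:
  After event 1: stock=52 > 10
  After event 2: stock=38 > 10
  After event 3: stock=22 > 10
  After event 4: stock=59 > 10
  After event 5: stock=47 > 10
  After event 6: stock=41 > 10
  After event 7: stock=45 > 10
  After event 8: stock=51 > 10
  After event 9: stock=81 > 10
  After event 10: stock=120 > 10
  After event 11: stock=117 > 10
  After event 12: stock=154 > 10
  After event 13: stock=158 > 10
  After event 14: stock=154 > 10
Alert events: []. Count = 0

Answer: 0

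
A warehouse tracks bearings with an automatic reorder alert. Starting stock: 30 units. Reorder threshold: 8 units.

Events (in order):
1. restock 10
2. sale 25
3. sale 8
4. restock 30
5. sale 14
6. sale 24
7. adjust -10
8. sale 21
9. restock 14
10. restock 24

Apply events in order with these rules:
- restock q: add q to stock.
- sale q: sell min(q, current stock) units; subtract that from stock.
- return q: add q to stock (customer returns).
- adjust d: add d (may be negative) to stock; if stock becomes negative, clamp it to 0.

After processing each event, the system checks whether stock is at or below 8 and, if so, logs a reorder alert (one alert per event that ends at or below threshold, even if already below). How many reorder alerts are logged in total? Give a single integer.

Processing events:
Start: stock = 30
  Event 1 (restock 10): 30 + 10 = 40
  Event 2 (sale 25): sell min(25,40)=25. stock: 40 - 25 = 15. total_sold = 25
  Event 3 (sale 8): sell min(8,15)=8. stock: 15 - 8 = 7. total_sold = 33
  Event 4 (restock 30): 7 + 30 = 37
  Event 5 (sale 14): sell min(14,37)=14. stock: 37 - 14 = 23. total_sold = 47
  Event 6 (sale 24): sell min(24,23)=23. stock: 23 - 23 = 0. total_sold = 70
  Event 7 (adjust -10): 0 + -10 = 0 (clamped to 0)
  Event 8 (sale 21): sell min(21,0)=0. stock: 0 - 0 = 0. total_sold = 70
  Event 9 (restock 14): 0 + 14 = 14
  Event 10 (restock 24): 14 + 24 = 38
Final: stock = 38, total_sold = 70

Checking against threshold 8:
  After event 1: stock=40 > 8
  After event 2: stock=15 > 8
  After event 3: stock=7 <= 8 -> ALERT
  After event 4: stock=37 > 8
  After event 5: stock=23 > 8
  After event 6: stock=0 <= 8 -> ALERT
  After event 7: stock=0 <= 8 -> ALERT
  After event 8: stock=0 <= 8 -> ALERT
  After event 9: stock=14 > 8
  After event 10: stock=38 > 8
Alert events: [3, 6, 7, 8]. Count = 4

Answer: 4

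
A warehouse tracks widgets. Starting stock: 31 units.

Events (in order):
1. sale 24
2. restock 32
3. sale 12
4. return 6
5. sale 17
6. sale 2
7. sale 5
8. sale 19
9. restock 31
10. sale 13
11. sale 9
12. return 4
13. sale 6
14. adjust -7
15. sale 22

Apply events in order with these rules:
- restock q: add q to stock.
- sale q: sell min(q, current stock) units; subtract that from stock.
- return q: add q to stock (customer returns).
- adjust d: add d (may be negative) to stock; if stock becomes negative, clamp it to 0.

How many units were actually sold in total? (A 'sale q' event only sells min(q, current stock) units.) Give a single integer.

Answer: 97

Derivation:
Processing events:
Start: stock = 31
  Event 1 (sale 24): sell min(24,31)=24. stock: 31 - 24 = 7. total_sold = 24
  Event 2 (restock 32): 7 + 32 = 39
  Event 3 (sale 12): sell min(12,39)=12. stock: 39 - 12 = 27. total_sold = 36
  Event 4 (return 6): 27 + 6 = 33
  Event 5 (sale 17): sell min(17,33)=17. stock: 33 - 17 = 16. total_sold = 53
  Event 6 (sale 2): sell min(2,16)=2. stock: 16 - 2 = 14. total_sold = 55
  Event 7 (sale 5): sell min(5,14)=5. stock: 14 - 5 = 9. total_sold = 60
  Event 8 (sale 19): sell min(19,9)=9. stock: 9 - 9 = 0. total_sold = 69
  Event 9 (restock 31): 0 + 31 = 31
  Event 10 (sale 13): sell min(13,31)=13. stock: 31 - 13 = 18. total_sold = 82
  Event 11 (sale 9): sell min(9,18)=9. stock: 18 - 9 = 9. total_sold = 91
  Event 12 (return 4): 9 + 4 = 13
  Event 13 (sale 6): sell min(6,13)=6. stock: 13 - 6 = 7. total_sold = 97
  Event 14 (adjust -7): 7 + -7 = 0
  Event 15 (sale 22): sell min(22,0)=0. stock: 0 - 0 = 0. total_sold = 97
Final: stock = 0, total_sold = 97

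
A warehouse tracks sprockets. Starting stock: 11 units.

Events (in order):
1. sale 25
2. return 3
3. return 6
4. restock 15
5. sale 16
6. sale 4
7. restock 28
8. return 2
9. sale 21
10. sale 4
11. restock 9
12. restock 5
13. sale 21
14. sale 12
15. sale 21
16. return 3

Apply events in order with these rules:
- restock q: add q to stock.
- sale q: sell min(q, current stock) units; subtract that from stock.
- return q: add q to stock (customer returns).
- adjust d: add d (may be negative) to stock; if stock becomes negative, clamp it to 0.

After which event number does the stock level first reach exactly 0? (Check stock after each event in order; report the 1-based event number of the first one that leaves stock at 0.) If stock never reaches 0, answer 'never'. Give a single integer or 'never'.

Answer: 1

Derivation:
Processing events:
Start: stock = 11
  Event 1 (sale 25): sell min(25,11)=11. stock: 11 - 11 = 0. total_sold = 11
  Event 2 (return 3): 0 + 3 = 3
  Event 3 (return 6): 3 + 6 = 9
  Event 4 (restock 15): 9 + 15 = 24
  Event 5 (sale 16): sell min(16,24)=16. stock: 24 - 16 = 8. total_sold = 27
  Event 6 (sale 4): sell min(4,8)=4. stock: 8 - 4 = 4. total_sold = 31
  Event 7 (restock 28): 4 + 28 = 32
  Event 8 (return 2): 32 + 2 = 34
  Event 9 (sale 21): sell min(21,34)=21. stock: 34 - 21 = 13. total_sold = 52
  Event 10 (sale 4): sell min(4,13)=4. stock: 13 - 4 = 9. total_sold = 56
  Event 11 (restock 9): 9 + 9 = 18
  Event 12 (restock 5): 18 + 5 = 23
  Event 13 (sale 21): sell min(21,23)=21. stock: 23 - 21 = 2. total_sold = 77
  Event 14 (sale 12): sell min(12,2)=2. stock: 2 - 2 = 0. total_sold = 79
  Event 15 (sale 21): sell min(21,0)=0. stock: 0 - 0 = 0. total_sold = 79
  Event 16 (return 3): 0 + 3 = 3
Final: stock = 3, total_sold = 79

First zero at event 1.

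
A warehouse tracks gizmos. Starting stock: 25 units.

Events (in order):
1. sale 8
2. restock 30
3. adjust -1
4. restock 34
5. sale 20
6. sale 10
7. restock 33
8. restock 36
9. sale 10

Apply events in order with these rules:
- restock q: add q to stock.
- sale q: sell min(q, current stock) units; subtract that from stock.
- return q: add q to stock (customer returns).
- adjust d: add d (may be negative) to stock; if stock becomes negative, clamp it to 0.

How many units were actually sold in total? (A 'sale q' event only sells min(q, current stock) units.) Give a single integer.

Processing events:
Start: stock = 25
  Event 1 (sale 8): sell min(8,25)=8. stock: 25 - 8 = 17. total_sold = 8
  Event 2 (restock 30): 17 + 30 = 47
  Event 3 (adjust -1): 47 + -1 = 46
  Event 4 (restock 34): 46 + 34 = 80
  Event 5 (sale 20): sell min(20,80)=20. stock: 80 - 20 = 60. total_sold = 28
  Event 6 (sale 10): sell min(10,60)=10. stock: 60 - 10 = 50. total_sold = 38
  Event 7 (restock 33): 50 + 33 = 83
  Event 8 (restock 36): 83 + 36 = 119
  Event 9 (sale 10): sell min(10,119)=10. stock: 119 - 10 = 109. total_sold = 48
Final: stock = 109, total_sold = 48

Answer: 48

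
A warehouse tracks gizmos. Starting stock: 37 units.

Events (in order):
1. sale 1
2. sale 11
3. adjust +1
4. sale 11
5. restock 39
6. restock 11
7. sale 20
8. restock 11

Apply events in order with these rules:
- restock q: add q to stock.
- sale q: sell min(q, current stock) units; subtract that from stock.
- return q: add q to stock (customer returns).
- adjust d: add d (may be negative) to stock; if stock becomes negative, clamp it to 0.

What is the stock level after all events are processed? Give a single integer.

Answer: 56

Derivation:
Processing events:
Start: stock = 37
  Event 1 (sale 1): sell min(1,37)=1. stock: 37 - 1 = 36. total_sold = 1
  Event 2 (sale 11): sell min(11,36)=11. stock: 36 - 11 = 25. total_sold = 12
  Event 3 (adjust +1): 25 + 1 = 26
  Event 4 (sale 11): sell min(11,26)=11. stock: 26 - 11 = 15. total_sold = 23
  Event 5 (restock 39): 15 + 39 = 54
  Event 6 (restock 11): 54 + 11 = 65
  Event 7 (sale 20): sell min(20,65)=20. stock: 65 - 20 = 45. total_sold = 43
  Event 8 (restock 11): 45 + 11 = 56
Final: stock = 56, total_sold = 43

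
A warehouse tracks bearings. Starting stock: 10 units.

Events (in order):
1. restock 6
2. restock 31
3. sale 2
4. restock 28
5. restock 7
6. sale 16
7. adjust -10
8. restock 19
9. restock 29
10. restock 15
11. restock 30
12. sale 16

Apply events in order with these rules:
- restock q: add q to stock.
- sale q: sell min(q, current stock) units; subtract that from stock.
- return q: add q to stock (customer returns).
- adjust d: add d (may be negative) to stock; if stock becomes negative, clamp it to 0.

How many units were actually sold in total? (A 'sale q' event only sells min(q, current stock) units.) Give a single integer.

Answer: 34

Derivation:
Processing events:
Start: stock = 10
  Event 1 (restock 6): 10 + 6 = 16
  Event 2 (restock 31): 16 + 31 = 47
  Event 3 (sale 2): sell min(2,47)=2. stock: 47 - 2 = 45. total_sold = 2
  Event 4 (restock 28): 45 + 28 = 73
  Event 5 (restock 7): 73 + 7 = 80
  Event 6 (sale 16): sell min(16,80)=16. stock: 80 - 16 = 64. total_sold = 18
  Event 7 (adjust -10): 64 + -10 = 54
  Event 8 (restock 19): 54 + 19 = 73
  Event 9 (restock 29): 73 + 29 = 102
  Event 10 (restock 15): 102 + 15 = 117
  Event 11 (restock 30): 117 + 30 = 147
  Event 12 (sale 16): sell min(16,147)=16. stock: 147 - 16 = 131. total_sold = 34
Final: stock = 131, total_sold = 34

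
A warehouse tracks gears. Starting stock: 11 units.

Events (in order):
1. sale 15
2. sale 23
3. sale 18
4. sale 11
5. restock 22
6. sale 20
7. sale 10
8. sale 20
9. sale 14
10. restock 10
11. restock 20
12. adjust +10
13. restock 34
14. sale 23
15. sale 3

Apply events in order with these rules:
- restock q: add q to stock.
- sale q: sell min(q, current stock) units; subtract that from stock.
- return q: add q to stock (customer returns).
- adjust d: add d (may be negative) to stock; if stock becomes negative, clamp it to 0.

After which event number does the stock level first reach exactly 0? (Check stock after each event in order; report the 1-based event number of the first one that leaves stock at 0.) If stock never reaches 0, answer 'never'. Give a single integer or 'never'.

Answer: 1

Derivation:
Processing events:
Start: stock = 11
  Event 1 (sale 15): sell min(15,11)=11. stock: 11 - 11 = 0. total_sold = 11
  Event 2 (sale 23): sell min(23,0)=0. stock: 0 - 0 = 0. total_sold = 11
  Event 3 (sale 18): sell min(18,0)=0. stock: 0 - 0 = 0. total_sold = 11
  Event 4 (sale 11): sell min(11,0)=0. stock: 0 - 0 = 0. total_sold = 11
  Event 5 (restock 22): 0 + 22 = 22
  Event 6 (sale 20): sell min(20,22)=20. stock: 22 - 20 = 2. total_sold = 31
  Event 7 (sale 10): sell min(10,2)=2. stock: 2 - 2 = 0. total_sold = 33
  Event 8 (sale 20): sell min(20,0)=0. stock: 0 - 0 = 0. total_sold = 33
  Event 9 (sale 14): sell min(14,0)=0. stock: 0 - 0 = 0. total_sold = 33
  Event 10 (restock 10): 0 + 10 = 10
  Event 11 (restock 20): 10 + 20 = 30
  Event 12 (adjust +10): 30 + 10 = 40
  Event 13 (restock 34): 40 + 34 = 74
  Event 14 (sale 23): sell min(23,74)=23. stock: 74 - 23 = 51. total_sold = 56
  Event 15 (sale 3): sell min(3,51)=3. stock: 51 - 3 = 48. total_sold = 59
Final: stock = 48, total_sold = 59

First zero at event 1.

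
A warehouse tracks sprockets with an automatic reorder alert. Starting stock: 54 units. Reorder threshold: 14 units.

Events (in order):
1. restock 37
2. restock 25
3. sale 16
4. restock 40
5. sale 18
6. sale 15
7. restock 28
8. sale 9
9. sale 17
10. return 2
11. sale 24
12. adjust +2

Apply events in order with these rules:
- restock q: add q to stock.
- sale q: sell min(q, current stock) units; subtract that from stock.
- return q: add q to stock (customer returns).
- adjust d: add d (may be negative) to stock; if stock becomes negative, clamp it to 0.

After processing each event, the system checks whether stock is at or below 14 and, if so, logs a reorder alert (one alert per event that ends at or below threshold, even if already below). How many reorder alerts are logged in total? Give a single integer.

Processing events:
Start: stock = 54
  Event 1 (restock 37): 54 + 37 = 91
  Event 2 (restock 25): 91 + 25 = 116
  Event 3 (sale 16): sell min(16,116)=16. stock: 116 - 16 = 100. total_sold = 16
  Event 4 (restock 40): 100 + 40 = 140
  Event 5 (sale 18): sell min(18,140)=18. stock: 140 - 18 = 122. total_sold = 34
  Event 6 (sale 15): sell min(15,122)=15. stock: 122 - 15 = 107. total_sold = 49
  Event 7 (restock 28): 107 + 28 = 135
  Event 8 (sale 9): sell min(9,135)=9. stock: 135 - 9 = 126. total_sold = 58
  Event 9 (sale 17): sell min(17,126)=17. stock: 126 - 17 = 109. total_sold = 75
  Event 10 (return 2): 109 + 2 = 111
  Event 11 (sale 24): sell min(24,111)=24. stock: 111 - 24 = 87. total_sold = 99
  Event 12 (adjust +2): 87 + 2 = 89
Final: stock = 89, total_sold = 99

Checking against threshold 14:
  After event 1: stock=91 > 14
  After event 2: stock=116 > 14
  After event 3: stock=100 > 14
  After event 4: stock=140 > 14
  After event 5: stock=122 > 14
  After event 6: stock=107 > 14
  After event 7: stock=135 > 14
  After event 8: stock=126 > 14
  After event 9: stock=109 > 14
  After event 10: stock=111 > 14
  After event 11: stock=87 > 14
  After event 12: stock=89 > 14
Alert events: []. Count = 0

Answer: 0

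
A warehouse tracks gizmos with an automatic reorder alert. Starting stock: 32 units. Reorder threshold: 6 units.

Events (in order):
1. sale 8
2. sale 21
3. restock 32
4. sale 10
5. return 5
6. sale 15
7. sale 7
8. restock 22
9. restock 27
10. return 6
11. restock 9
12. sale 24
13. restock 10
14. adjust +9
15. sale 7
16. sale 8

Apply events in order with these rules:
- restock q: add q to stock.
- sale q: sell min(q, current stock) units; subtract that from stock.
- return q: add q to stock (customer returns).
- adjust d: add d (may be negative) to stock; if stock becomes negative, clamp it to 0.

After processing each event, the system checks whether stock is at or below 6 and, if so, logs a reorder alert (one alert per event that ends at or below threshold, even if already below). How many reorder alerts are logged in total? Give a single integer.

Answer: 1

Derivation:
Processing events:
Start: stock = 32
  Event 1 (sale 8): sell min(8,32)=8. stock: 32 - 8 = 24. total_sold = 8
  Event 2 (sale 21): sell min(21,24)=21. stock: 24 - 21 = 3. total_sold = 29
  Event 3 (restock 32): 3 + 32 = 35
  Event 4 (sale 10): sell min(10,35)=10. stock: 35 - 10 = 25. total_sold = 39
  Event 5 (return 5): 25 + 5 = 30
  Event 6 (sale 15): sell min(15,30)=15. stock: 30 - 15 = 15. total_sold = 54
  Event 7 (sale 7): sell min(7,15)=7. stock: 15 - 7 = 8. total_sold = 61
  Event 8 (restock 22): 8 + 22 = 30
  Event 9 (restock 27): 30 + 27 = 57
  Event 10 (return 6): 57 + 6 = 63
  Event 11 (restock 9): 63 + 9 = 72
  Event 12 (sale 24): sell min(24,72)=24. stock: 72 - 24 = 48. total_sold = 85
  Event 13 (restock 10): 48 + 10 = 58
  Event 14 (adjust +9): 58 + 9 = 67
  Event 15 (sale 7): sell min(7,67)=7. stock: 67 - 7 = 60. total_sold = 92
  Event 16 (sale 8): sell min(8,60)=8. stock: 60 - 8 = 52. total_sold = 100
Final: stock = 52, total_sold = 100

Checking against threshold 6:
  After event 1: stock=24 > 6
  After event 2: stock=3 <= 6 -> ALERT
  After event 3: stock=35 > 6
  After event 4: stock=25 > 6
  After event 5: stock=30 > 6
  After event 6: stock=15 > 6
  After event 7: stock=8 > 6
  After event 8: stock=30 > 6
  After event 9: stock=57 > 6
  After event 10: stock=63 > 6
  After event 11: stock=72 > 6
  After event 12: stock=48 > 6
  After event 13: stock=58 > 6
  After event 14: stock=67 > 6
  After event 15: stock=60 > 6
  After event 16: stock=52 > 6
Alert events: [2]. Count = 1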